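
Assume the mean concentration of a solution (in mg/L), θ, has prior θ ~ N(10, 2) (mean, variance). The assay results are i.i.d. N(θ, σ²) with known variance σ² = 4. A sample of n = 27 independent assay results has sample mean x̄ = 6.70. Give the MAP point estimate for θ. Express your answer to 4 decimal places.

n = 27, x̄ = 6.70.
For a Normal prior and Normal likelihood with known variance, the posterior is Normal; its mode equals its mean, the precision-weighted average.
Prior precision 1/σ₀² = 1/2 = 0.5; data precision n/σ² = 27/4 = 6.75.
θ̂ = (0.5·10 + 6.75·6.7) / (0.5 + 6.75) = 50.225/7.25 = 2009/290 ≈ 6.9276.

θ̂_MAP = 6.9276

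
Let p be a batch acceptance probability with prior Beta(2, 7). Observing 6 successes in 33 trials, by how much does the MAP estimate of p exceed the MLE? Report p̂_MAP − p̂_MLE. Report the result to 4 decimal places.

Posterior is Beta(8, 34); MAP = (8−1)/(42−2) = 7/40 ≈ 0.17500.
MLE ignores the prior: p̂_MLE = k/n = 6/33 ≈ 0.18182.
Difference = 7/40 − 6/33 = -3/440 ≈ -0.0068.

MAP − MLE = -0.0068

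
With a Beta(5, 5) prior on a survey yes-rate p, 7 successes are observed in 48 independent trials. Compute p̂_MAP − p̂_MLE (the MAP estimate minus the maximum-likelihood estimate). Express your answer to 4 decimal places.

Posterior is Beta(12, 46); MAP = (12−1)/(58−2) = 11/56 ≈ 0.19643.
MLE ignores the prior: p̂_MLE = k/n = 7/48 ≈ 0.14583.
Difference = 11/56 − 7/48 = 17/336 ≈ 0.0506.

MAP − MLE = 0.0506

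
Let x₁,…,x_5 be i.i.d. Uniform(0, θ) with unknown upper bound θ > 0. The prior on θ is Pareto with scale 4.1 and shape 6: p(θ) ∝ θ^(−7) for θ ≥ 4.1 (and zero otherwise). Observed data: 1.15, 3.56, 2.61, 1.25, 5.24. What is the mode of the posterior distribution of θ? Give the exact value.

θ̂_MAP = 5.24

The Uniform(0, θ) likelihood is θ^(−n) for θ ≥ max(xᵢ), zero otherwise. Here max(xᵢ) = 5.24.
Posterior ∝ θ^(−7) · θ^(−5) = θ^(−12) on θ ≥ max(4.1, 5.24) = 5.24.
This density is strictly decreasing in θ, so the posterior mode lies at the lower boundary of the support.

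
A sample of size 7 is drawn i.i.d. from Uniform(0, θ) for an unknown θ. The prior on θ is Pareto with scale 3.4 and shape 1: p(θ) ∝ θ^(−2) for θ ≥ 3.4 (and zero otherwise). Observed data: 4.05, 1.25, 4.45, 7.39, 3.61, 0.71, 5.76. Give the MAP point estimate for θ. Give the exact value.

θ̂_MAP = 7.39

The Uniform(0, θ) likelihood is θ^(−n) for θ ≥ max(xᵢ), zero otherwise. Here max(xᵢ) = 7.39.
Posterior ∝ θ^(−2) · θ^(−7) = θ^(−9) on θ ≥ max(3.4, 7.39) = 7.39.
This density is strictly decreasing in θ, so the posterior mode lies at the lower boundary of the support.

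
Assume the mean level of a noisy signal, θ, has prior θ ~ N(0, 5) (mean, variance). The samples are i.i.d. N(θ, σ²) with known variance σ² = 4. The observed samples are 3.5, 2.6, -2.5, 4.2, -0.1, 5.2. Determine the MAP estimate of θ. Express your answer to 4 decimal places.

θ̂_MAP = 1.8971

n = 6; x̄ = (3.5 + 2.6 + (-2.5) + 4.2 + (-0.1) + 5.2)/6 = 12.9/6 = 2.15.
For a Normal prior and Normal likelihood with known variance, the posterior is Normal; its mode equals its mean, the precision-weighted average.
Prior precision 1/σ₀² = 1/5 = 0.2; data precision n/σ² = 6/4 = 1.5.
θ̂ = (0.2·0 + 1.5·2.15) / (0.2 + 1.5) = 3.225/1.7 = 129/68 ≈ 1.8971.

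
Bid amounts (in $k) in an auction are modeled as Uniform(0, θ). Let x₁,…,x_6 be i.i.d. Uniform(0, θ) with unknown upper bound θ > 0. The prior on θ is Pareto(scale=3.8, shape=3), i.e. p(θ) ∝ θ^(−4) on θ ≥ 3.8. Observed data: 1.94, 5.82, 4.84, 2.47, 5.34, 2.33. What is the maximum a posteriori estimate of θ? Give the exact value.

The Uniform(0, θ) likelihood is θ^(−n) for θ ≥ max(xᵢ), zero otherwise. Here max(xᵢ) = 5.82.
Posterior ∝ θ^(−4) · θ^(−6) = θ^(−10) on θ ≥ max(3.8, 5.82) = 5.82.
This density is strictly decreasing in θ, so the posterior mode lies at the lower boundary of the support.

θ̂_MAP = 5.82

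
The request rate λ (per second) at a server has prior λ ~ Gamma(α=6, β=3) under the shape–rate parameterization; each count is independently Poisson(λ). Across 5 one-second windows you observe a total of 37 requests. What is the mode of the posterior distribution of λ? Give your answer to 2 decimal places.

Σxᵢ = 37, n = 5.
Posterior ∝ λ^5e^(−3λ) · λ^37e^(−5λ) = λ^42e^(−8λ), i.e. Gamma(shape=43, rate=8).
The mode of a Gamma(a, b) with a ≥ 1 (shape–rate) is (a−1)/b = 42/8 ≈ 5.25.

λ̂_MAP = 5.25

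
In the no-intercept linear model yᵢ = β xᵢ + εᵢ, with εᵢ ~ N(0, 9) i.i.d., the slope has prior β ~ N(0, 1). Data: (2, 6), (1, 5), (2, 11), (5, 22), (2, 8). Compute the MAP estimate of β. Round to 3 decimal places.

β̂_MAP = 3.511

log p(β | y) = −Σ(yᵢ − βxᵢ)²/(2·9) − β²/(2·1) + const.
Setting the derivative to zero: Σxᵢ(yᵢ − βxᵢ)/9 − β/1 = 0, so β = Σxᵢyᵢ / (Σxᵢ² + σ²/τ²).
Σxᵢyᵢ = 2·6 + 1·5 + 2·11 + 5·22 + 2·8 = 165; Σxᵢ² = 38; σ²/τ² = 9.
β̂_MAP = 165 / (38 + 9) = 165/47 ≈ 3.511.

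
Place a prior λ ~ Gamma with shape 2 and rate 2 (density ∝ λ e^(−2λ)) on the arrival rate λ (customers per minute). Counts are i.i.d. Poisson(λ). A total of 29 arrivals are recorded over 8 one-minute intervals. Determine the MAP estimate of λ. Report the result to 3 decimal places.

λ̂_MAP = 3.000

Σxᵢ = 29, n = 8.
Posterior ∝ λe^(−2λ) · λ^29e^(−8λ) = λ^30e^(−10λ), i.e. Gamma(shape=31, rate=10).
The mode of a Gamma(a, b) with a ≥ 1 (shape–rate) is (a−1)/b = 30/10 ≈ 3.000.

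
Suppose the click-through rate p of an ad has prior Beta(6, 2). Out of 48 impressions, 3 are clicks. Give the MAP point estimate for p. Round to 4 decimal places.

p̂_MAP = 0.1481

Prior: Beta(6, 2).
Data: 3 successes in 48 trials. The binomial likelihood contributes p^3(1−p)^45, so the posterior is Beta(6+3, 2+45) = Beta(9, 47).
For Beta(a, b) with a, b > 1 the mode is (a−1)/(a+b−2) = 8/54 ≈ 0.1481.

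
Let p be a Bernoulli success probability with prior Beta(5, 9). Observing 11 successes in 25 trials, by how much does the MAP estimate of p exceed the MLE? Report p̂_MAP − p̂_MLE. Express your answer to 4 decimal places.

MAP − MLE = -0.0346

Posterior is Beta(16, 23); MAP = (16−1)/(39−2) = 15/37 ≈ 0.40541.
MLE ignores the prior: p̂_MLE = k/n = 11/25 ≈ 0.44000.
Difference = 15/37 − 11/25 = -32/925 ≈ -0.0346.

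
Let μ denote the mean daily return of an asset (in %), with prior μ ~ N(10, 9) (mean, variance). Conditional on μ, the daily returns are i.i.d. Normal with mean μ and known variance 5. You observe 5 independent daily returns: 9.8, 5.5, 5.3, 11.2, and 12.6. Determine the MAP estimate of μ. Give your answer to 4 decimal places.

μ̂_MAP = 8.9920

n = 5; x̄ = (9.8 + 5.5 + 5.3 + 11.2 + 12.6)/5 = 44.4/5 = 8.88.
For a Normal prior and Normal likelihood with known variance, the posterior is Normal; its mode equals its mean, the precision-weighted average.
Prior precision 1/σ₀² = 1/9; data precision n/σ² = 5/5 = 1.
μ̂ = ((1/9)·10 + 1·8.88) / (1/9 + 1) = (2248/225)/(10/9) = 8.9920.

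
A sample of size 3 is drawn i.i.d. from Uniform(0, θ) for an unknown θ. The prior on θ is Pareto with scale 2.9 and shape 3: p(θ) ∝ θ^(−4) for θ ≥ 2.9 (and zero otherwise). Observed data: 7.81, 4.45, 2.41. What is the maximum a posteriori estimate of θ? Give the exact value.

The Uniform(0, θ) likelihood is θ^(−n) for θ ≥ max(xᵢ), zero otherwise. Here max(xᵢ) = 7.81.
Posterior ∝ θ^(−4) · θ^(−3) = θ^(−7) on θ ≥ max(2.9, 7.81) = 7.81.
This density is strictly decreasing in θ, so the posterior mode lies at the lower boundary of the support.

θ̂_MAP = 7.81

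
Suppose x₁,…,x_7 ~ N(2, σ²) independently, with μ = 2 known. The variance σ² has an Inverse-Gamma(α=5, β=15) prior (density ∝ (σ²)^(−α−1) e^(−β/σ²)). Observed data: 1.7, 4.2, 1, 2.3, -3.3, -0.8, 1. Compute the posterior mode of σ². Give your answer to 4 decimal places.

Sum of squared deviations about the known mean: SS = (1.7−2)² + (4.2−2)² + (1−2)² + (2.3−2)² + (-3.3−2)² + (-0.8−2)² + (1−2)² = 42.95.
The Normal likelihood contributes (σ²)^(−n/2) exp(−SS/(2σ²)), so the posterior is Inverse-Gamma(α + n/2, β + SS/2) = Inverse-Gamma(8.5, 36.475).
The mode of Inverse-Gamma(a, b) is b/(a+1) = 36.475/9.5 ≈ 3.8395.

σ̂²_MAP = 3.8395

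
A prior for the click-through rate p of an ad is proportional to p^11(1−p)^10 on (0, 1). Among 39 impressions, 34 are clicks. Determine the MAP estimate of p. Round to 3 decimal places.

The prior density ∝ p^11(1−p)^10 is the kernel of Beta(12, 11).
Data: 34 successes in 39 trials. The binomial likelihood contributes p^34(1−p)^5, so the posterior is Beta(12+34, 11+5) = Beta(46, 16).
For Beta(a, b) with a, b > 1 the mode is (a−1)/(a+b−2) = 45/60 ≈ 0.750.

p̂_MAP = 0.750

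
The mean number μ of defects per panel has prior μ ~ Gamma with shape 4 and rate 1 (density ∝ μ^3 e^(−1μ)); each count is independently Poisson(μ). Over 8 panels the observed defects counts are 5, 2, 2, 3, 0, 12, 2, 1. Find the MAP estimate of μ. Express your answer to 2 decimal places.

μ̂_MAP = 3.33

Σxᵢ = 5+2+2+3+0+12+2+1 = 27, with n = 8.
Posterior ∝ μ^3e^(−1μ) · μ^27e^(−8μ) = μ^30e^(−9μ), i.e. Gamma(shape=31, rate=9).
The mode of a Gamma(a, b) with a ≥ 1 (shape–rate) is (a−1)/b = 30/9 ≈ 3.33.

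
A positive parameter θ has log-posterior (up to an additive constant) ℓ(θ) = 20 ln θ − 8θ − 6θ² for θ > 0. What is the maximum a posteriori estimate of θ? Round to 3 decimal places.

θ̂_MAP = 1.000

ℓ'(θ) = 20/θ − 8 − 12θ. Setting this to zero and multiplying by θ: 12θ² + 8θ − 20 = 0.
θ = (−8 + √(8² + 4·12·20)) / (2·12) = (−8 + √1024) / 24 = (−8 + 32)/24 = 1.
ℓ''(θ) = −20/θ² − 12 < 0, confirming a maximum.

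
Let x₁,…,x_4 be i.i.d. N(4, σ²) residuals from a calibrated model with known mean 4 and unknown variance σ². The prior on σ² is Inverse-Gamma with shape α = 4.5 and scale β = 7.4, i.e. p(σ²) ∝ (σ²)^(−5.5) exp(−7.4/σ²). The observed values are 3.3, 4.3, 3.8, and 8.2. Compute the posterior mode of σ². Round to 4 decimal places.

Sum of squared deviations about the known mean: SS = (3.3−4)² + (4.3−4)² + (3.8−4)² + (8.2−4)² = 18.26.
The Normal likelihood contributes (σ²)^(−n/2) exp(−SS/(2σ²)), so the posterior is Inverse-Gamma(α + n/2, β + SS/2) = Inverse-Gamma(6.5, 16.53).
The mode of Inverse-Gamma(a, b) is b/(a+1) = 16.53/7.5 ≈ 2.2040.

σ̂²_MAP = 2.2040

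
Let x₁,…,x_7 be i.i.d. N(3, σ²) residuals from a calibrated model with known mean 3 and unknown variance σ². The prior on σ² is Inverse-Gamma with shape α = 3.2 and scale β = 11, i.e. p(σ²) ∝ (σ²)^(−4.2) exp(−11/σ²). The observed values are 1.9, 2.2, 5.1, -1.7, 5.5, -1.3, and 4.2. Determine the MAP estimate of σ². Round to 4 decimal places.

Sum of squared deviations about the known mean: SS = (1.9−3)² + (2.2−3)² + (5.1−3)² + (-1.7−3)² + (5.5−3)² + (-1.3−3)² + (4.2−3)² = 54.53.
The Normal likelihood contributes (σ²)^(−n/2) exp(−SS/(2σ²)), so the posterior is Inverse-Gamma(α + n/2, β + SS/2) = Inverse-Gamma(6.7, 38.265).
The mode of Inverse-Gamma(a, b) is b/(a+1) = 38.265/7.7 ≈ 4.9695.

σ̂²_MAP = 4.9695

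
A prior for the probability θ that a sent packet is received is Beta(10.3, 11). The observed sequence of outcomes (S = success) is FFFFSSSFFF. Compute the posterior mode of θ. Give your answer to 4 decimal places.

Prior: Beta(10.3, 11).
Data: 3 successes in 10 trials (from the sequence). The binomial likelihood contributes θ^3(1−θ)^7, so the posterior is Beta(10.3+3, 11+7) = Beta(13.3, 18).
For Beta(a, b) with a, b > 1 the mode is (a−1)/(a+b−2) = 12.3/29.3 ≈ 0.4198.

θ̂_MAP = 0.4198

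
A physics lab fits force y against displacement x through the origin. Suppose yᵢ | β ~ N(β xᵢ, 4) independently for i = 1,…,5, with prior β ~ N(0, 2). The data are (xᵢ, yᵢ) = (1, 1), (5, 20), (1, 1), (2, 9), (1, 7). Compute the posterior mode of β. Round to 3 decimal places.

log p(β | y) = −Σ(yᵢ − βxᵢ)²/(2·4) − β²/(2·2) + const.
Setting the derivative to zero: Σxᵢ(yᵢ − βxᵢ)/4 − β/2 = 0, so β = Σxᵢyᵢ / (Σxᵢ² + σ²/τ²).
Σxᵢyᵢ = 1·1 + 5·20 + 1·1 + 2·9 + 1·7 = 127; Σxᵢ² = 32; σ²/τ² = 2.
β̂_MAP = 127 / (32 + 2) = 127/34 ≈ 3.735.

β̂_MAP = 3.735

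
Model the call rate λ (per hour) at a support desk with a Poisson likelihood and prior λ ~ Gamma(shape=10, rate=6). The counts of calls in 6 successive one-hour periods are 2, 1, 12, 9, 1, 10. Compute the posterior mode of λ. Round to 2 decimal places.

Σxᵢ = 2+1+12+9+1+10 = 35, with n = 6.
Posterior ∝ λ^9e^(−6λ) · λ^35e^(−6λ) = λ^44e^(−12λ), i.e. Gamma(shape=45, rate=12).
The mode of a Gamma(a, b) with a ≥ 1 (shape–rate) is (a−1)/b = 44/12 ≈ 3.67.

λ̂_MAP = 3.67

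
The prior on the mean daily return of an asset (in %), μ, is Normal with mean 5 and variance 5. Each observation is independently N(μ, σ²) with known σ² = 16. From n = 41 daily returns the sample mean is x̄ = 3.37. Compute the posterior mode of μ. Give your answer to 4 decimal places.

μ̂_MAP = 3.4880

n = 41, x̄ = 3.37.
For a Normal prior and Normal likelihood with known variance, the posterior is Normal; its mode equals its mean, the precision-weighted average.
Prior precision 1/σ₀² = 1/5 = 0.2; data precision n/σ² = 41/16 = 2.5625.
μ̂ = (0.2·5 + 2.5625·3.37) / (0.2 + 2.5625) = 9.635625/2.7625 = 15417/4420 ≈ 3.4880.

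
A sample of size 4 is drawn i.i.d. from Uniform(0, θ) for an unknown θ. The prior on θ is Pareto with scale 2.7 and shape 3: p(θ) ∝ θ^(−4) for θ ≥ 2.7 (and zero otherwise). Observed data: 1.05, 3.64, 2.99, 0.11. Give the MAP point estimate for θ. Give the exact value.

The Uniform(0, θ) likelihood is θ^(−n) for θ ≥ max(xᵢ), zero otherwise. Here max(xᵢ) = 3.64.
Posterior ∝ θ^(−4) · θ^(−4) = θ^(−8) on θ ≥ max(2.7, 3.64) = 3.64.
This density is strictly decreasing in θ, so the posterior mode lies at the lower boundary of the support.

θ̂_MAP = 3.64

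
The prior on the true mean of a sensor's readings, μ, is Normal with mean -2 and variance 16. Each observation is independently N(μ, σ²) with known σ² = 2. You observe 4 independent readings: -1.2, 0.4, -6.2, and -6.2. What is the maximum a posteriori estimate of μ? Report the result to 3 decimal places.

μ̂_MAP = -3.261

n = 4; x̄ = ((-1.2) + 0.4 + (-6.2) + (-6.2))/4 = -13.2/4 = -3.3.
For a Normal prior and Normal likelihood with known variance, the posterior is Normal; its mode equals its mean, the precision-weighted average.
Prior precision 1/σ₀² = 1/16 = 0.0625; data precision n/σ² = 4/2 = 2.
μ̂ = (0.0625·(-2) + 2·(-3.3)) / (0.0625 + 2) = (-6.725)/2.0625 = -538/165 ≈ -3.261.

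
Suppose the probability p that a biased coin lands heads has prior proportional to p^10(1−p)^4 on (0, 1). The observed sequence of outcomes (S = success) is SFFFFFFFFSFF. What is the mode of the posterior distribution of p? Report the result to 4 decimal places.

p̂_MAP = 0.4615

The prior density ∝ p^10(1−p)^4 is the kernel of Beta(11, 5).
Data: 2 successes in 12 trials (from the sequence). The binomial likelihood contributes p^2(1−p)^10, so the posterior is Beta(11+2, 5+10) = Beta(13, 15).
For Beta(a, b) with a, b > 1 the mode is (a−1)/(a+b−2) = 12/26 ≈ 0.4615.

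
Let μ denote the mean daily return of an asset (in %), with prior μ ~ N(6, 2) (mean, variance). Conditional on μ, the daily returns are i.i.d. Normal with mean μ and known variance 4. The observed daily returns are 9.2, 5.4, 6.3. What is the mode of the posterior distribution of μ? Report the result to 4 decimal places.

n = 3; x̄ = (9.2 + 5.4 + 6.3)/3 = 20.9/3 = 209/30 ≈ 6.9667.
For a Normal prior and Normal likelihood with known variance, the posterior is Normal; its mode equals its mean, the precision-weighted average.
Prior precision 1/σ₀² = 1/2 = 0.5; data precision n/σ² = 3/4 = 0.75.
μ̂ = (0.5·6 + 0.75·(209/30)) / (0.5 + 0.75) = 8.225/1.25 = 6.5800.

μ̂_MAP = 6.5800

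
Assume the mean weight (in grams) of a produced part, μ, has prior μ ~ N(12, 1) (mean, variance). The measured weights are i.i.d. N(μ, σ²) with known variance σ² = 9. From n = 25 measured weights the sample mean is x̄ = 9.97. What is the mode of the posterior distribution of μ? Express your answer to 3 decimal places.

μ̂_MAP = 10.507

n = 25, x̄ = 9.97.
For a Normal prior and Normal likelihood with known variance, the posterior is Normal; its mode equals its mean, the precision-weighted average.
Prior precision 1/σ₀² = 1/1 = 1; data precision n/σ² = 25/9.
μ̂ = (1·12 + (25/9)·9.97) / (1 + 25/9) = (1429/36)/(34/9) = 1429/136 ≈ 10.507.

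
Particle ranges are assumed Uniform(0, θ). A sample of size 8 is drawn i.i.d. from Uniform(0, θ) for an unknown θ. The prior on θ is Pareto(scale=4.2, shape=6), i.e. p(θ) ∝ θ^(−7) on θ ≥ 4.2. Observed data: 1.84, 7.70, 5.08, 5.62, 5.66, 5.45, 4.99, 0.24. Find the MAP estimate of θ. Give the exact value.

The Uniform(0, θ) likelihood is θ^(−n) for θ ≥ max(xᵢ), zero otherwise. Here max(xᵢ) = 7.70.
Posterior ∝ θ^(−7) · θ^(−8) = θ^(−15) on θ ≥ max(4.2, 7.70) = 7.70.
This density is strictly decreasing in θ, so the posterior mode lies at the lower boundary of the support.

θ̂_MAP = 7.70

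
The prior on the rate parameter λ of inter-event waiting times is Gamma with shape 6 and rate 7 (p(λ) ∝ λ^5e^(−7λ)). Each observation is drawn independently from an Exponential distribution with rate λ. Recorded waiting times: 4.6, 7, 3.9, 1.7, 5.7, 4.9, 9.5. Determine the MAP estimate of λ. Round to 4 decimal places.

The Exponential(rate=λ) likelihood is ∝ λ^n e^(−λΣtᵢ). Here n = 7 and Σtᵢ = 4.6 + 7 + 3.9 + 1.7 + 5.7 + 4.9 + 9.5 = 37.3.
Posterior ∝ λ^5e^(−7λ) · λ^7e^(−37.3λ) = λ^12e^(−44.3λ), i.e. Gamma(13, 44.3).
Mode = (a−1)/b = 12/44.3 ≈ 0.2709.

λ̂_MAP = 0.2709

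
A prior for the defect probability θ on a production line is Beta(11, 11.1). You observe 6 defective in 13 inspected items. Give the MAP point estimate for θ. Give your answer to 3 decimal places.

θ̂_MAP = 0.483

Prior: Beta(11, 11.1).
Data: 6 successes in 13 trials. The binomial likelihood contributes θ^6(1−θ)^7, so the posterior is Beta(11+6, 11.1+7) = Beta(17, 18.1).
For Beta(a, b) with a, b > 1 the mode is (a−1)/(a+b−2) = 16/33.1 ≈ 0.483.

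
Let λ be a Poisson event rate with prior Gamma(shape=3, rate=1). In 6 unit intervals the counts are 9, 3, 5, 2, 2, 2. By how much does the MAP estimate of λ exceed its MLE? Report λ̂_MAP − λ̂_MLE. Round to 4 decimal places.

Σxᵢ = 23. Posterior is Gamma(26, 7); MAP = (26−1)/7 = 25/7 ≈ 3.57143.
MLE = x̄ = 23/6 ≈ 3.83333.
Difference = 25/7 − 23/6 = -11/42 ≈ -0.2619.

MAP − MLE = -0.2619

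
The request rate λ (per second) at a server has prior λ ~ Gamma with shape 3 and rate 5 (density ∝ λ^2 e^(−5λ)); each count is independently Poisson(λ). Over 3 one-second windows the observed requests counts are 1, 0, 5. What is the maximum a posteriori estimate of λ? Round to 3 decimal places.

λ̂_MAP = 1.000

Σxᵢ = 1+0+5 = 6, with n = 3.
Posterior ∝ λ^2e^(−5λ) · λ^6e^(−3λ) = λ^8e^(−8λ), i.e. Gamma(shape=9, rate=8).
The mode of a Gamma(a, b) with a ≥ 1 (shape–rate) is (a−1)/b = 8/8 ≈ 1.000.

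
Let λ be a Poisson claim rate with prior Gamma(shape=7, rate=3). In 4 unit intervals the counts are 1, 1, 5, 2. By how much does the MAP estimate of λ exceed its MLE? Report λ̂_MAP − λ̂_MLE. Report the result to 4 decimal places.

MAP − MLE = -0.1071

Σxᵢ = 9. Posterior is Gamma(16, 7); MAP = (16−1)/7 = 15/7 ≈ 2.14286.
MLE = x̄ = 9/4 ≈ 2.25000.
Difference = 15/7 − 9/4 = -3/28 ≈ -0.1071.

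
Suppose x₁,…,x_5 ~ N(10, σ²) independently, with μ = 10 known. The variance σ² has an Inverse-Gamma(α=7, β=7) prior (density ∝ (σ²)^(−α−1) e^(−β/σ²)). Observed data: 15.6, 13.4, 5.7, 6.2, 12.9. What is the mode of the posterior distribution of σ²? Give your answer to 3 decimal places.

σ̂²_MAP = 4.679

Sum of squared deviations about the known mean: SS = (15.6−10)² + (13.4−10)² + (5.7−10)² + (6.2−10)² + (12.9−10)² = 84.26.
The Normal likelihood contributes (σ²)^(−n/2) exp(−SS/(2σ²)), so the posterior is Inverse-Gamma(α + n/2, β + SS/2) = Inverse-Gamma(9.5, 49.13).
The mode of Inverse-Gamma(a, b) is b/(a+1) = 49.13/10.5 ≈ 4.679.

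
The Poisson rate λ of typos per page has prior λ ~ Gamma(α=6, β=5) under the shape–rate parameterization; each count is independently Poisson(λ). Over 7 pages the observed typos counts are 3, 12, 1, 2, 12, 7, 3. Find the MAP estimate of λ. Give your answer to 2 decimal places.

Σxᵢ = 3+12+1+2+12+7+3 = 40, with n = 7.
Posterior ∝ λ^5e^(−5λ) · λ^40e^(−7λ) = λ^45e^(−12λ), i.e. Gamma(shape=46, rate=12).
The mode of a Gamma(a, b) with a ≥ 1 (shape–rate) is (a−1)/b = 45/12 ≈ 3.75.

λ̂_MAP = 3.75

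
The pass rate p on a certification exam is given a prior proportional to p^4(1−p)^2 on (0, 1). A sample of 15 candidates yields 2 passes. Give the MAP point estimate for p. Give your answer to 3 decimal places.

The prior density ∝ p^4(1−p)^2 is the kernel of Beta(5, 3).
Data: 2 successes in 15 trials. The binomial likelihood contributes p^2(1−p)^13, so the posterior is Beta(5+2, 3+13) = Beta(7, 16).
For Beta(a, b) with a, b > 1 the mode is (a−1)/(a+b−2) = 6/21 ≈ 0.286.

p̂_MAP = 0.286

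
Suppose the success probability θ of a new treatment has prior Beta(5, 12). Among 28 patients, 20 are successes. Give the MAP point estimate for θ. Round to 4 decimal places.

Prior: Beta(5, 12).
Data: 20 successes in 28 trials. The binomial likelihood contributes θ^20(1−θ)^8, so the posterior is Beta(5+20, 12+8) = Beta(25, 20).
For Beta(a, b) with a, b > 1 the mode is (a−1)/(a+b−2) = 24/43 ≈ 0.5581.

θ̂_MAP = 0.5581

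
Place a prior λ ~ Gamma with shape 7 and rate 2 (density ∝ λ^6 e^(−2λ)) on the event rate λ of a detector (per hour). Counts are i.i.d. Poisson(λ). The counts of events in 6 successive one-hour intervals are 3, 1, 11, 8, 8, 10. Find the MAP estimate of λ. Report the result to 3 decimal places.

λ̂_MAP = 5.875

Σxᵢ = 3+1+11+8+8+10 = 41, with n = 6.
Posterior ∝ λ^6e^(−2λ) · λ^41e^(−6λ) = λ^47e^(−8λ), i.e. Gamma(shape=48, rate=8).
The mode of a Gamma(a, b) with a ≥ 1 (shape–rate) is (a−1)/b = 47/8 ≈ 5.875.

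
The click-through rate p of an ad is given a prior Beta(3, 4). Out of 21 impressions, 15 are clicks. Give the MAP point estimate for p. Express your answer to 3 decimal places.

Prior: Beta(3, 4).
Data: 15 successes in 21 trials. The binomial likelihood contributes p^15(1−p)^6, so the posterior is Beta(3+15, 4+6) = Beta(18, 10).
For Beta(a, b) with a, b > 1 the mode is (a−1)/(a+b−2) = 17/26 ≈ 0.654.

p̂_MAP = 0.654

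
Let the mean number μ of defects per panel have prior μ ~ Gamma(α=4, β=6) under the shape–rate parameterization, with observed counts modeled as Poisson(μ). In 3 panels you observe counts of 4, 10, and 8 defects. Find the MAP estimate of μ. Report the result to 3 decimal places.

μ̂_MAP = 2.778

Σxᵢ = 4+10+8 = 22, with n = 3.
Posterior ∝ μ^3e^(−6μ) · μ^22e^(−3μ) = μ^25e^(−9μ), i.e. Gamma(shape=26, rate=9).
The mode of a Gamma(a, b) with a ≥ 1 (shape–rate) is (a−1)/b = 25/9 ≈ 2.778.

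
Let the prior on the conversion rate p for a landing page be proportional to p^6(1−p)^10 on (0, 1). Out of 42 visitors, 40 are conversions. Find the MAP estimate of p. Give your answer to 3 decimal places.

The prior density ∝ p^6(1−p)^10 is the kernel of Beta(7, 11).
Data: 40 successes in 42 trials. The binomial likelihood contributes p^40(1−p)^2, so the posterior is Beta(7+40, 11+2) = Beta(47, 13).
For Beta(a, b) with a, b > 1 the mode is (a−1)/(a+b−2) = 46/58 ≈ 0.793.

p̂_MAP = 0.793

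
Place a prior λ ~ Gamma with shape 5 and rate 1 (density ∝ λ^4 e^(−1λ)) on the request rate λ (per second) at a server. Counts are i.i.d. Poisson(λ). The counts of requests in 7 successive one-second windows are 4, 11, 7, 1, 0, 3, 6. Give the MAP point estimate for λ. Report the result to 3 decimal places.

Σxᵢ = 4+11+7+1+0+3+6 = 32, with n = 7.
Posterior ∝ λ^4e^(−1λ) · λ^32e^(−7λ) = λ^36e^(−8λ), i.e. Gamma(shape=37, rate=8).
The mode of a Gamma(a, b) with a ≥ 1 (shape–rate) is (a−1)/b = 36/8 ≈ 4.500.

λ̂_MAP = 4.500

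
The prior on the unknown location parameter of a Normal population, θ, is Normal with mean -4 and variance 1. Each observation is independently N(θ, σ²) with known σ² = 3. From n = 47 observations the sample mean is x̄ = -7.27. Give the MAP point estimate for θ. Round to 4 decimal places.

n = 47, x̄ = -7.27.
For a Normal prior and Normal likelihood with known variance, the posterior is Normal; its mode equals its mean, the precision-weighted average.
Prior precision 1/σ₀² = 1/1 = 1; data precision n/σ² = 47/3.
θ̂ = (1·(-4) + (47/3)·(-7.27)) / (1 + 47/3) = (-35369/300)/(50/3) = -7.0738.

θ̂_MAP = -7.0738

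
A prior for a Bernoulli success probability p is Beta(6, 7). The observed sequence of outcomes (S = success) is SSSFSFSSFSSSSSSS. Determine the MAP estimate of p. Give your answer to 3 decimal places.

Prior: Beta(6, 7).
Data: 13 successes in 16 trials (from the sequence). The binomial likelihood contributes p^13(1−p)^3, so the posterior is Beta(6+13, 7+3) = Beta(19, 10).
For Beta(a, b) with a, b > 1 the mode is (a−1)/(a+b−2) = 18/27 ≈ 0.667.

p̂_MAP = 0.667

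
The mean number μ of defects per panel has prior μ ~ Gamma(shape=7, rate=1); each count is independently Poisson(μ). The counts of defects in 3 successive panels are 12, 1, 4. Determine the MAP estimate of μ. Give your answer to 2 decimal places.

μ̂_MAP = 5.75

Σxᵢ = 12+1+4 = 17, with n = 3.
Posterior ∝ μ^6e^(−1μ) · μ^17e^(−3μ) = μ^23e^(−4μ), i.e. Gamma(shape=24, rate=4).
The mode of a Gamma(a, b) with a ≥ 1 (shape–rate) is (a−1)/b = 23/4 ≈ 5.75.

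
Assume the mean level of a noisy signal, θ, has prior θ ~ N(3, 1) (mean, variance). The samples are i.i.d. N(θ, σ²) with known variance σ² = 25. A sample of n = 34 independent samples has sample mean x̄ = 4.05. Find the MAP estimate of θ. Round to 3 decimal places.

n = 34, x̄ = 4.05.
For a Normal prior and Normal likelihood with known variance, the posterior is Normal; its mode equals its mean, the precision-weighted average.
Prior precision 1/σ₀² = 1/1 = 1; data precision n/σ² = 34/25 = 1.36.
θ̂ = (1·3 + 1.36·4.05) / (1 + 1.36) = 8.508/2.36 = 2127/590 ≈ 3.605.

θ̂_MAP = 3.605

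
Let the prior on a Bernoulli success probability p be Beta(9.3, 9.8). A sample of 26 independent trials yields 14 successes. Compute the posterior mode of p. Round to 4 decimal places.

Prior: Beta(9.3, 9.8).
Data: 14 successes in 26 trials. The binomial likelihood contributes p^14(1−p)^12, so the posterior is Beta(9.3+14, 9.8+12) = Beta(23.3, 21.8).
For Beta(a, b) with a, b > 1 the mode is (a−1)/(a+b−2) = 22.3/43.1 ≈ 0.5174.

p̂_MAP = 0.5174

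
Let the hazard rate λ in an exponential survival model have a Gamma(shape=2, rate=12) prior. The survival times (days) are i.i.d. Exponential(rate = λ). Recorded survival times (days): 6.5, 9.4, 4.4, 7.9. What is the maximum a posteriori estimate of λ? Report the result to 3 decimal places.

λ̂_MAP = 0.124

The Exponential(rate=λ) likelihood is ∝ λ^n e^(−λΣtᵢ). Here n = 4 and Σtᵢ = 6.5 + 9.4 + 4.4 + 7.9 = 28.2.
Posterior ∝ λe^(−12λ) · λ^4e^(−28.2λ) = λ^5e^(−40.2λ), i.e. Gamma(6, 40.2).
Mode = (a−1)/b = 5/40.2 ≈ 0.124.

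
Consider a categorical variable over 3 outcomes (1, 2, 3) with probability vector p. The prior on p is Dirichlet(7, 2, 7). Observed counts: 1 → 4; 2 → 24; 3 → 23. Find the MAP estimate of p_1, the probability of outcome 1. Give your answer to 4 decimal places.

The posterior is Dirichlet(αᵢ + nᵢ) = Dirichlet(11, 26, 30).
For a Dirichlet(a₁,…,a_K) with all aᵢ > 1, the mode has j-th component (aⱼ − 1)/(Σaᵢ − K).
Here Σaᵢ = 67 and K = 3, so p_1 = (11 − 1)/(67 − 3) = 10/64 ≈ 0.1563.

MAP estimate: 0.1563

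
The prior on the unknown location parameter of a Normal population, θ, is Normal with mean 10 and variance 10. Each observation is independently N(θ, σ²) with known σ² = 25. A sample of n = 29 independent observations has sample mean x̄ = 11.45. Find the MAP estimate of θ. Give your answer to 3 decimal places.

θ̂_MAP = 11.335

n = 29, x̄ = 11.45.
For a Normal prior and Normal likelihood with known variance, the posterior is Normal; its mode equals its mean, the precision-weighted average.
Prior precision 1/σ₀² = 1/10 = 0.1; data precision n/σ² = 29/25 = 1.16.
θ̂ = (0.1·10 + 1.16·11.45) / (0.1 + 1.16) = 14.282/1.26 = 7141/630 ≈ 11.335.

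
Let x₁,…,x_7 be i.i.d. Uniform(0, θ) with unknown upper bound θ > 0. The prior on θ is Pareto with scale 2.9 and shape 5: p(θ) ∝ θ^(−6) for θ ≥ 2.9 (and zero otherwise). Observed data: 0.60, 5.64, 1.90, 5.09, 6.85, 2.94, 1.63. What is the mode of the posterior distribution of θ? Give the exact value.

The Uniform(0, θ) likelihood is θ^(−n) for θ ≥ max(xᵢ), zero otherwise. Here max(xᵢ) = 6.85.
Posterior ∝ θ^(−6) · θ^(−7) = θ^(−13) on θ ≥ max(2.9, 6.85) = 6.85.
This density is strictly decreasing in θ, so the posterior mode lies at the lower boundary of the support.

θ̂_MAP = 6.85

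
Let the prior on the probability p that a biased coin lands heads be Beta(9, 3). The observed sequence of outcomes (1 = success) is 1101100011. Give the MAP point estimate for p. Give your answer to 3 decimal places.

p̂_MAP = 0.700

Prior: Beta(9, 3).
Data: 6 successes in 10 trials (from the sequence). The binomial likelihood contributes p^6(1−p)^4, so the posterior is Beta(9+6, 3+4) = Beta(15, 7).
For Beta(a, b) with a, b > 1 the mode is (a−1)/(a+b−2) = 14/20 ≈ 0.700.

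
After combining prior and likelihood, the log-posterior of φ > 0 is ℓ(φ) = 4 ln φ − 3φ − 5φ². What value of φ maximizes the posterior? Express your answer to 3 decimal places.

ℓ'(φ) = 4/φ − 3 − 10φ. Setting this to zero and multiplying by φ: 10φ² + 3φ − 4 = 0.
φ = (−3 + √(3² + 4·10·4)) / (2·10) = (−3 + √169) / 20 = (−3 + 13)/20 = 1/2.
ℓ''(φ) = −4/φ² − 10 < 0, confirming a maximum.

φ̂_MAP = 0.500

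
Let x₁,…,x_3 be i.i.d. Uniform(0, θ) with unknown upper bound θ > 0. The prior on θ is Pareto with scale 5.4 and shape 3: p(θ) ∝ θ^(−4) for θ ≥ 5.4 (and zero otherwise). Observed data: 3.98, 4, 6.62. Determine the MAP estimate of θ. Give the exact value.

The Uniform(0, θ) likelihood is θ^(−n) for θ ≥ max(xᵢ), zero otherwise. Here max(xᵢ) = 6.62.
Posterior ∝ θ^(−4) · θ^(−3) = θ^(−7) on θ ≥ max(5.4, 6.62) = 6.62.
This density is strictly decreasing in θ, so the posterior mode lies at the lower boundary of the support.

θ̂_MAP = 6.62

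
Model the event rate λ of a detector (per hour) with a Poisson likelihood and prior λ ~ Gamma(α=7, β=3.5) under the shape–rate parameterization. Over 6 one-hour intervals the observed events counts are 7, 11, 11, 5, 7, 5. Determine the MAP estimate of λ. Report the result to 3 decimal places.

λ̂_MAP = 5.474

Σxᵢ = 7+11+11+5+7+5 = 46, with n = 6.
Posterior ∝ λ^6e^(−3.5λ) · λ^46e^(−6λ) = λ^52e^(−9.5λ), i.e. Gamma(shape=53, rate=9.5).
The mode of a Gamma(a, b) with a ≥ 1 (shape–rate) is (a−1)/b = 52/9.5 ≈ 5.474.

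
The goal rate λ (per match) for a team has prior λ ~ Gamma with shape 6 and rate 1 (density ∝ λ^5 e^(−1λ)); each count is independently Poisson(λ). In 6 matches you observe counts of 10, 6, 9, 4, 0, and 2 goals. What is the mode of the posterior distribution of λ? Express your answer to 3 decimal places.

λ̂_MAP = 5.143

Σxᵢ = 10+6+9+4+0+2 = 31, with n = 6.
Posterior ∝ λ^5e^(−1λ) · λ^31e^(−6λ) = λ^36e^(−7λ), i.e. Gamma(shape=37, rate=7).
The mode of a Gamma(a, b) with a ≥ 1 (shape–rate) is (a−1)/b = 36/7 ≈ 5.143.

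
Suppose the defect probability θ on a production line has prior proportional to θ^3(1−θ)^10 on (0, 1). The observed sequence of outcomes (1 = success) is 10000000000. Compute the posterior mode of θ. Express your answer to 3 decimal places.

The prior density ∝ θ^3(1−θ)^10 is the kernel of Beta(4, 11).
Data: 1 success in 11 trials (from the sequence). The binomial likelihood contributes θ(1−θ)^10, so the posterior is Beta(4+1, 11+10) = Beta(5, 21).
For Beta(a, b) with a, b > 1 the mode is (a−1)/(a+b−2) = 4/24 ≈ 0.167.

θ̂_MAP = 0.167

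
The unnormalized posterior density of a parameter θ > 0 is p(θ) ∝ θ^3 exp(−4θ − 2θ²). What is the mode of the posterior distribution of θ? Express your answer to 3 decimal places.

θ̂_MAP = 0.500

ℓ'(θ) = 3/θ − 4 − 4θ. Setting this to zero and multiplying by θ: 4θ² + 4θ − 3 = 0.
θ = (−4 + √(4² + 4·4·3)) / (2·4) = (−4 + √64) / 8 = (−4 + 8)/8 = 1/2.
ℓ''(θ) = −3/θ² − 4 < 0, confirming a maximum.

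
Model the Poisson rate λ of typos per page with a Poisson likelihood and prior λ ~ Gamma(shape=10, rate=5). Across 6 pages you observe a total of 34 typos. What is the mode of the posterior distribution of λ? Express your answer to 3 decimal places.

Σxᵢ = 34, n = 6.
Posterior ∝ λ^9e^(−5λ) · λ^34e^(−6λ) = λ^43e^(−11λ), i.e. Gamma(shape=44, rate=11).
The mode of a Gamma(a, b) with a ≥ 1 (shape–rate) is (a−1)/b = 43/11 ≈ 3.909.

λ̂_MAP = 3.909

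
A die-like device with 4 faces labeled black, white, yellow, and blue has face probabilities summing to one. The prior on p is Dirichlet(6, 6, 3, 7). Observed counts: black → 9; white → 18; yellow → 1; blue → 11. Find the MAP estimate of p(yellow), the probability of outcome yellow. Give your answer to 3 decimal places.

The posterior is Dirichlet(αᵢ + nᵢ) = Dirichlet(15, 24, 4, 18).
For a Dirichlet(a₁,…,a_K) with all aᵢ > 1, the mode has j-th component (aⱼ − 1)/(Σaᵢ − K).
Here Σaᵢ = 61 and K = 4, so p(yellow) = (4 − 1)/(61 − 4) = 3/57 ≈ 0.053.

MAP estimate of p(yellow) = 0.053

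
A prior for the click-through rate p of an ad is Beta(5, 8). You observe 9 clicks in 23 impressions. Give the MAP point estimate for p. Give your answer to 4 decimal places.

Prior: Beta(5, 8).
Data: 9 successes in 23 trials. The binomial likelihood contributes p^9(1−p)^14, so the posterior is Beta(5+9, 8+14) = Beta(14, 22).
For Beta(a, b) with a, b > 1 the mode is (a−1)/(a+b−2) = 13/34 ≈ 0.3824.

p̂_MAP = 0.3824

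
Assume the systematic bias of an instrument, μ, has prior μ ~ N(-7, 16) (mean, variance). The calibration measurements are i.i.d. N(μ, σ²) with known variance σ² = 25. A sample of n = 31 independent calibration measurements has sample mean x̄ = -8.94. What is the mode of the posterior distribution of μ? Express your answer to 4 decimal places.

μ̂_MAP = -8.8469

n = 31, x̄ = -8.94.
For a Normal prior and Normal likelihood with known variance, the posterior is Normal; its mode equals its mean, the precision-weighted average.
Prior precision 1/σ₀² = 1/16 = 0.0625; data precision n/σ² = 31/25 = 1.24.
μ̂ = (0.0625·(-7) + 1.24·(-8.94)) / (0.0625 + 1.24) = (-11.5231)/1.3025 = -115231/13025 ≈ -8.8469.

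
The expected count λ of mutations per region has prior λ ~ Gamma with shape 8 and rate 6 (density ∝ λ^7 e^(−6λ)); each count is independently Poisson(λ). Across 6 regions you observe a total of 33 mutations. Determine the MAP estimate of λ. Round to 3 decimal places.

λ̂_MAP = 3.333

Σxᵢ = 33, n = 6.
Posterior ∝ λ^7e^(−6λ) · λ^33e^(−6λ) = λ^40e^(−12λ), i.e. Gamma(shape=41, rate=12).
The mode of a Gamma(a, b) with a ≥ 1 (shape–rate) is (a−1)/b = 40/12 ≈ 3.333.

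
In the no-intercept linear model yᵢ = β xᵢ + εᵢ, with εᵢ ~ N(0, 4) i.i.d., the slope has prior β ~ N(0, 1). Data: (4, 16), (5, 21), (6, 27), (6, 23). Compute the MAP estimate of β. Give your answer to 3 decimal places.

β̂_MAP = 4.009

log p(β | y) = −Σ(yᵢ − βxᵢ)²/(2·4) − β²/(2·1) + const.
Setting the derivative to zero: Σxᵢ(yᵢ − βxᵢ)/4 − β/1 = 0, so β = Σxᵢyᵢ / (Σxᵢ² + σ²/τ²).
Σxᵢyᵢ = 4·16 + 5·21 + 6·27 + 6·23 = 469; Σxᵢ² = 113; σ²/τ² = 4.
β̂_MAP = 469 / (113 + 4) = 469/117 ≈ 4.009.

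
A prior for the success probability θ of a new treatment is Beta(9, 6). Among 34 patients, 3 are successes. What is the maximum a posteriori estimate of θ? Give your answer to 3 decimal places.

Prior: Beta(9, 6).
Data: 3 successes in 34 trials. The binomial likelihood contributes θ^3(1−θ)^31, so the posterior is Beta(9+3, 6+31) = Beta(12, 37).
For Beta(a, b) with a, b > 1 the mode is (a−1)/(a+b−2) = 11/47 ≈ 0.234.

θ̂_MAP = 0.234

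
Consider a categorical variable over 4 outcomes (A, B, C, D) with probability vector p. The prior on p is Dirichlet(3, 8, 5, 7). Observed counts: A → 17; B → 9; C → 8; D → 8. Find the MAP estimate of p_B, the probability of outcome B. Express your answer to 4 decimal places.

MAP estimate of p_B = 0.2623

The posterior is Dirichlet(αᵢ + nᵢ) = Dirichlet(20, 17, 13, 15).
For a Dirichlet(a₁,…,a_K) with all aᵢ > 1, the mode has j-th component (aⱼ − 1)/(Σaᵢ − K).
Here Σaᵢ = 65 and K = 4, so p_B = (17 − 1)/(65 − 4) = 16/61 ≈ 0.2623.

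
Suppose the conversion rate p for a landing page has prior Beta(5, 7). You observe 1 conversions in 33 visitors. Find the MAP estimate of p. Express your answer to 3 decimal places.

Prior: Beta(5, 7).
Data: 1 success in 33 trials. The binomial likelihood contributes p(1−p)^32, so the posterior is Beta(5+1, 7+32) = Beta(6, 39).
For Beta(a, b) with a, b > 1 the mode is (a−1)/(a+b−2) = 5/43 ≈ 0.116.

p̂_MAP = 0.116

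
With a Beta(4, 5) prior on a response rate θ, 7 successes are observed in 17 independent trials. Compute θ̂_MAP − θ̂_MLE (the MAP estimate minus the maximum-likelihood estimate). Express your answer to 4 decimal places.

Posterior is Beta(11, 15); MAP = (11−1)/(26−2) = 10/24 ≈ 0.41667.
MLE ignores the prior: θ̂_MLE = k/n = 7/17 ≈ 0.41176.
Difference = 10/24 − 7/17 = 1/204 ≈ 0.0049.

MAP − MLE = 0.0049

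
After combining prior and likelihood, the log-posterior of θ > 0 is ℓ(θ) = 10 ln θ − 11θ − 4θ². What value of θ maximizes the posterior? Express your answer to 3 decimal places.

θ̂_MAP = 0.625

ℓ'(θ) = 10/θ − 11 − 8θ. Setting this to zero and multiplying by θ: 8θ² + 11θ − 10 = 0.
θ = (−11 + √(11² + 4·8·10)) / (2·8) = (−11 + √441) / 16 = (−11 + 21)/16 = 5/8.
ℓ''(θ) = −10/θ² − 8 < 0, confirming a maximum.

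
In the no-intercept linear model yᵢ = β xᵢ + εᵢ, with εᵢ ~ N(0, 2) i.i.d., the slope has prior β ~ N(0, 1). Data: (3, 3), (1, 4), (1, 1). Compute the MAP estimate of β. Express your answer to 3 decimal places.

log p(β | y) = −Σ(yᵢ − βxᵢ)²/(2·2) − β²/(2·1) + const.
Setting the derivative to zero: Σxᵢ(yᵢ − βxᵢ)/2 − β/1 = 0, so β = Σxᵢyᵢ / (Σxᵢ² + σ²/τ²).
Σxᵢyᵢ = 3·3 + 1·4 + 1·1 = 14; Σxᵢ² = 11; σ²/τ² = 2.
β̂_MAP = 14 / (11 + 2) = 14/13 ≈ 1.077.

β̂_MAP = 1.077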